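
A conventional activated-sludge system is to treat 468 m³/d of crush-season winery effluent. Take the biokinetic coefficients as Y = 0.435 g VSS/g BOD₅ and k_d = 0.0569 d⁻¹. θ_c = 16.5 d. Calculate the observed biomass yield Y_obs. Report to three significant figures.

Y_obs = Y / (1 + k_d θ_c) = 0.435 / (1 + 0.0569 × 16.5) = 0.435 / 1.939 = 0.2244.

Y_obs ≈ 0.224 g VSS/g BOD₅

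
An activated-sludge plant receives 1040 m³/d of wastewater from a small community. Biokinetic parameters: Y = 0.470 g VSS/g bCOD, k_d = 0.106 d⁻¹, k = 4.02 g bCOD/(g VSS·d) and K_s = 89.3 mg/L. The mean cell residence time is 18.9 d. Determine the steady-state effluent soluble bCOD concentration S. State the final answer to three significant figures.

S ≈ 8.20 mg/L

Effluent substrate depends only on kinetics and SRT: S = K_s(1 + k_d θ_c) / [θ_c(Yk − k_d) − 1] = 89.3 × (1 + 0.106 × 18.9) / [18.9 × (0.470 × 4.02 − 0.106) − 1] = 268.2 / 32.71 = 8.200 mg/L.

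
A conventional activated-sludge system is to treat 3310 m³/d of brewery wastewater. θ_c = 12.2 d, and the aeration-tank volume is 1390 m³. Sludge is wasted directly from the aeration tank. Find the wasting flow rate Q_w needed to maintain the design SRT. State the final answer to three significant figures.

For wasting at MLVSS concentration, Q_w = V/θ_c = 1390/12.2 = 113.9 m³/d.

Q_w ≈ 114 m³/d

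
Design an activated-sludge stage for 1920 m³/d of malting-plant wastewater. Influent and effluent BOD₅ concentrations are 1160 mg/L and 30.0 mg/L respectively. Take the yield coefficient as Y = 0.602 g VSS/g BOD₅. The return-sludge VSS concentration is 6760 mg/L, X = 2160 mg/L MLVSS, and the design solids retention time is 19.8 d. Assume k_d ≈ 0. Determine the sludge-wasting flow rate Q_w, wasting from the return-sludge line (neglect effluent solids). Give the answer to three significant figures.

Q_w ≈ 193 m³/d

With k_d = 0 the design equation reduces to V = Y Q (S₀−S) θ_c / X = 0.602 × 1920 × (1160 − 30.0) × 19.8 / 2160 = 11973 m³.
Q_w = (V·X)/(θ_c X_r) = 11973 × 2160 / (19.8 × 6760) = 193.2 m³/d.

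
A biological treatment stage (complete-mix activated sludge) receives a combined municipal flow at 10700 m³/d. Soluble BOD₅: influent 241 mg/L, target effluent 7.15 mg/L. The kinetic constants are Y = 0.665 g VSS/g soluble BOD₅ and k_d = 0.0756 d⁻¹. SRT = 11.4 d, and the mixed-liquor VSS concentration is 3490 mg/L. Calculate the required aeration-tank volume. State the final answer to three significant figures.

Steady-state biomass mass balance: V·X·(1 + k_d·θ_c) = Y·Q·(S₀ − S)·θ_c, so V = 0.665 × 10700 × (241 − 7.15) × 11.4 / [3490 × (1 + 0.0756 × 11.4)] = 1.9×10^7 / 6498 = 2919 m³.

V ≈ 2920 m³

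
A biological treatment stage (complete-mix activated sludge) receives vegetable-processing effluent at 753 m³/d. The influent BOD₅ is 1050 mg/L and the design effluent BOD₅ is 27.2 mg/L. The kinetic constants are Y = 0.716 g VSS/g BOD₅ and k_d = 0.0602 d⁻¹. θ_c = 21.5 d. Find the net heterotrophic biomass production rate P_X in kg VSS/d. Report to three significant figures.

P_X ≈ 240 kg VSS/d

Y_obs = Y / (1 + k_d θ_c) = 0.716 / (1 + 0.0602 × 21.5) = 0.716 / 2.294 = 0.3121.
Mass of BOD₅ removed per day: Q(S₀ − S) = 753 × 1023 g/m³ = 770.2 kg/d.
P_X = Y_obs · Q(S₀ − S) = 0.3121 × 770.2 = 240.4 kg VSS/d.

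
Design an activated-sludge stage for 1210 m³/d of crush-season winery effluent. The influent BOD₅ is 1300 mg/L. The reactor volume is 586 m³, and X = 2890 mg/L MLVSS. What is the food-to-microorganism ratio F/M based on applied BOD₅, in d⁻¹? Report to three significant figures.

F/M = Q·S₀ / (V·X) = 1210 × 1300 / (586.0 × 2890) = 0.9288 g BOD₅·(g VSS·d)⁻¹.

F/M ≈ 0.929 d⁻¹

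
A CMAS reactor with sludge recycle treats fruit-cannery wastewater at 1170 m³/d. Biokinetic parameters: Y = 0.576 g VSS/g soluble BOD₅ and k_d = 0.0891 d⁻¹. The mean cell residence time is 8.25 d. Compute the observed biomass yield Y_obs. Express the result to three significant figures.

Y_obs ≈ 0.332 g VSS/g soluble BOD₅

Observed yield with endogenous decay: Y_obs = Y / (1 + k_d·θ_c) = 0.576 / (1 + 0.0891 × 8.25) = 0.576 / 1.735 = 0.3320 g VSS/g soluble BOD₅.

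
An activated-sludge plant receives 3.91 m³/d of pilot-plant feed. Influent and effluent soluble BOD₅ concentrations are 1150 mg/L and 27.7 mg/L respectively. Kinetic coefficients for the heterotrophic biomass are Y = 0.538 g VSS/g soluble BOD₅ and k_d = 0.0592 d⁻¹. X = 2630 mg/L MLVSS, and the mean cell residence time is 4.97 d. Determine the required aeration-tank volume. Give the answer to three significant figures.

V ≈ 3.45 m³

From the SRT design equation V = Y Q (S₀−S) θ_c / [X (1 + k_d θ_c)] = 0.538 × 3.91 × (1150 − 27.7) × 4.97 / [2630 × (1 + 0.0592 × 4.97)] = 1.17×10^4 / 3404 = 3.447 m³.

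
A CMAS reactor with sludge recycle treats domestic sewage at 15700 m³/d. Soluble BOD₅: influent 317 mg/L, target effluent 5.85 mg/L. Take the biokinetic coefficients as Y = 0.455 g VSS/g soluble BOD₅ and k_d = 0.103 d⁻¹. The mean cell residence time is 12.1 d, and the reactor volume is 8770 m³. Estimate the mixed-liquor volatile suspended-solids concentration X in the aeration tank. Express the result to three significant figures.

X ≈ 1370 mg/L

From V·X·(1 + k_d·θ_c) = Y·Q·(S₀ − S)·θ_c: X = 0.455 × 15700 × (317 − 5.85) × 12.1 / [8770 × (1 + 0.103 × 12.1)] = 1365 mg/L.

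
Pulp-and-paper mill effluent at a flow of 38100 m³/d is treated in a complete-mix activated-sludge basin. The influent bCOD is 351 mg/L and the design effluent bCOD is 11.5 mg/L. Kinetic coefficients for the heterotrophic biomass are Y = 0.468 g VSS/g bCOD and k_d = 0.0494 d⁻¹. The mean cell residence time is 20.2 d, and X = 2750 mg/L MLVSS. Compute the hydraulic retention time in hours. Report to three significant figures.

τ ≈ 14.0 h

Steady-state biomass mass balance: V·X·(1 + k_d·θ_c) = Y·Q·(S₀ − S)·θ_c, so V = 0.468 × 38100 × (351 − 11.5) × 20.2 / [2750 × (1 + 0.0494 × 20.2)] = 1.22×10^8 / 5494 = 22257 m³.
τ = V/Q = 22257/38100 = 0.5842 d, or 14.02 h.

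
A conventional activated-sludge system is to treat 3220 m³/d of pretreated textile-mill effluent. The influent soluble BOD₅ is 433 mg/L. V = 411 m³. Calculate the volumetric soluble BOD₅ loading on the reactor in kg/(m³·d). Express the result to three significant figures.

L_v ≈ 3.39 kg soluble BOD₅/(m³·d)

Volumetric loading L_v = Q·S₀ / V = 3220 × 433 g/m³ / 411.0 m³ = 3392 g/(m³·d) = 3.392 kg soluble BOD₅/(m³·d).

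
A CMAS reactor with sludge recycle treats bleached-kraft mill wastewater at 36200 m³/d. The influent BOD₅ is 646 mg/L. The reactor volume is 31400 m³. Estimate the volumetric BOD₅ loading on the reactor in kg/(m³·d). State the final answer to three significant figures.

L_v ≈ 0.745 kg BOD₅/(m³·d)

Applied BOD₅ load per unit volume = Q·S₀/V = (36200 × 646/1000)/31400 = 0.7448 kg BOD₅·m⁻³·d⁻¹.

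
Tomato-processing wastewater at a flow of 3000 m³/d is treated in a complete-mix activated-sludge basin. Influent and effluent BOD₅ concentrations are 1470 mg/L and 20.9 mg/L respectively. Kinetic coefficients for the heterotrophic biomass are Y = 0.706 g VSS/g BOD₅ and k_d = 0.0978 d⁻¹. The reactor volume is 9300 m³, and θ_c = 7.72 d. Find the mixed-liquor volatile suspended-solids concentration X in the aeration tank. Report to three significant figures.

X ≈ 1450 mg/L

From V·X·(1 + k_d·θ_c) = Y·Q·(S₀ − S)·θ_c: X = 0.706 × 3000 × (1470 − 20.9) × 7.72 / [9300 × (1 + 0.0978 × 7.72)] = 1452 mg/L.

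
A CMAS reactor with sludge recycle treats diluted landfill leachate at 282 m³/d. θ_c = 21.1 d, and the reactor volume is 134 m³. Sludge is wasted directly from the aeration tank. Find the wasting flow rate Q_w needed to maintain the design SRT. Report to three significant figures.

Wasting from the aeration tank: Q_w = V / θ_c = 134.0 / 21.1 = 6.351 m³/d.

Q_w ≈ 6.35 m³/d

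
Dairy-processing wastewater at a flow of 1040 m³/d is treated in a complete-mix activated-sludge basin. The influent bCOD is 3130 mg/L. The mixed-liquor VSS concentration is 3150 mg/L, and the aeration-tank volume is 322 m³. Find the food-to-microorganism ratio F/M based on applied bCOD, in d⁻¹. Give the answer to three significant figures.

F/M ≈ 3.21 d⁻¹

F/M = applied load / biomass = Q·S₀/(V·X) = 1040 × 3130 / (322.0 × 3150) = 3.209 d⁻¹.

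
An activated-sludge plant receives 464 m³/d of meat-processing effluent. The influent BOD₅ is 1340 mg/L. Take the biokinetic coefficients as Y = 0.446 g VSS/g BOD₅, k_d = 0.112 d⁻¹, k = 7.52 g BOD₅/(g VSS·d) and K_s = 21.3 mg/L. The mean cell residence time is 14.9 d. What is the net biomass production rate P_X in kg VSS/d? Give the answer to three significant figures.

For a completely mixed reactor with recycle the Lawrence–McCarty relation gives S = K_s·(1 + k_d·θ_c) / [θ_c·(Y·k − k_d) − 1] = 21.3 × (1 + 0.112 × 14.9) / [14.9 × (0.446 × 7.52 − 0.112) − 1] = 56.85 / 47.30 = 1.202 mg/L.
Y_obs = Y / (1 + k_d θ_c) = 0.446 / (1 + 0.112 × 14.9) = 0.446 / 2.669 = 0.1671.
ΔS = 1340 − 1.20 = 1339 mg/L, so the substrate removal rate is 464 × 1339/1000 = 621.2 kg BOD₅/d.
So the net sludge growth is P_X = 0.1671 × 621.2 = 103.8 kg VSS/d.

P_X ≈ 104 kg VSS/d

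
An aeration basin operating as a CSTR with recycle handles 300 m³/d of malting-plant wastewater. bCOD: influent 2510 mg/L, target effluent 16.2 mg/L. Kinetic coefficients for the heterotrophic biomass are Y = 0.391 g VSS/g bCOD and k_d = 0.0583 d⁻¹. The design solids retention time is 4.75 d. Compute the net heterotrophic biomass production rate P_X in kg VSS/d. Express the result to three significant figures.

P_X ≈ 229 kg VSS/d

Observed yield with endogenous decay: Y_obs = Y / (1 + k_d·θ_c) = 0.391 / (1 + 0.0583 × 4.75) = 0.391 / 1.277 = 0.3062 g VSS/g bCOD.
ΔS = 2510 − 16.2 = 2494 mg/L, so the substrate removal rate is 300 × 2494/1000 = 748.1 kg bCOD/d.
So the net sludge growth is P_X = 0.3062 × 748.1 = 229.1 kg VSS/d.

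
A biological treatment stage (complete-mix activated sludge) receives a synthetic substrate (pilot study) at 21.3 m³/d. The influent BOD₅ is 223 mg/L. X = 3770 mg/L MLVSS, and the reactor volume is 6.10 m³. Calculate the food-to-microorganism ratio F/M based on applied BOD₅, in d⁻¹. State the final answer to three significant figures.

F/M ≈ 0.207 d⁻¹

F/M = Q·S₀ / (V·X) = 21.3 × 223 / (6.100 × 3770) = 0.2065 g BOD₅·(g VSS·d)⁻¹.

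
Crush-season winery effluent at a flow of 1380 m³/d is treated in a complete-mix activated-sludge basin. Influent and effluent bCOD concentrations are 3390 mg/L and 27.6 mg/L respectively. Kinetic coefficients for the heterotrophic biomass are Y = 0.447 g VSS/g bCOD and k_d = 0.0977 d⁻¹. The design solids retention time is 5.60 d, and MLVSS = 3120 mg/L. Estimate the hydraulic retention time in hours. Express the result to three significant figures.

τ ≈ 41.8 h

Steady-state biomass mass balance: V·X·(1 + k_d·θ_c) = Y·Q·(S₀ − S)·θ_c, so V = 0.447 × 1380 × (3390 − 27.6) × 5.60 / [3120 × (1 + 0.0977 × 5.60)] = 1.16×10^7 / 4827 = 2406 m³.
τ = V/Q = 2406/1380 = 1.744 d, or 41.85 h.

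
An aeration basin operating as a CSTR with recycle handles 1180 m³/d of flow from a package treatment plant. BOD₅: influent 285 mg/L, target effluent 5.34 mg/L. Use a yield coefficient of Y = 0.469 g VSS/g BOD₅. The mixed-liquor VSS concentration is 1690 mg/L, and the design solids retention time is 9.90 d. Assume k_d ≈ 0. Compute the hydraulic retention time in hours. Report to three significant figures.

Biomass mass balance (decay neglected): V·X = Y·Q·(S₀ − S)·θ_c, so V = 0.469 × 1180 × (285 − 5.34) × 9.90 / 1690 = 906.6 m³.
Hydraulic retention time τ = V/Q = 906.6 / 1180 = 0.7683 d = 18.44 h.

τ ≈ 18.4 h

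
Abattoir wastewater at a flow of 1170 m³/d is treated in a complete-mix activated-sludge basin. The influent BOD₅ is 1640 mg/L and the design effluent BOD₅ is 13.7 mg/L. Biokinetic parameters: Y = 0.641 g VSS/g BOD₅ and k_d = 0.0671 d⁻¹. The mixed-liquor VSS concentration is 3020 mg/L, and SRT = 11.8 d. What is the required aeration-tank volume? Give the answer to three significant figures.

Steady-state biomass mass balance: V·X·(1 + k_d·θ_c) = Y·Q·(S₀ − S)·θ_c, so V = 0.641 × 1170 × (1640 − 13.7) × 11.8 / [3020 × (1 + 0.0671 × 11.8)] = 1.44×10^7 / 5411 = 2660 m³.

V ≈ 2660 m³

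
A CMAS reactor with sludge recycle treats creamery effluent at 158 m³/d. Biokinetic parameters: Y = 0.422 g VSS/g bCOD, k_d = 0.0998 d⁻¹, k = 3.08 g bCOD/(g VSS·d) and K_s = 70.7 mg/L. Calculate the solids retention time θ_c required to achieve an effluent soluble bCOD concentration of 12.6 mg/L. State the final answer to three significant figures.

θ_c ≈ 10.3 d

At the target effluent, Y k S/(K_s+S) = 0.422×3.08×12.6/83.30 = 0.1966 d⁻¹.
θ_c = 1/(μ − k_d) = 1/(0.1966 − 0.0998) = 1/0.09680 = 10.33 d.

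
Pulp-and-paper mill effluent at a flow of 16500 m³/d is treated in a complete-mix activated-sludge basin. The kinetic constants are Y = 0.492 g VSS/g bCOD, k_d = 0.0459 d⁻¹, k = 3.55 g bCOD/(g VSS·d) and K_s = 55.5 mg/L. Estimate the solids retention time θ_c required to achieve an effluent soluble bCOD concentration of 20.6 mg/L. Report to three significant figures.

θ_c ≈ 2.34 d

Specific growth rate at S = 20.6 mg/L: μ = YkS/(K_s+S) = 0.492·3.55·20.6/(55.5+20.6) = 0.4728 d⁻¹.
Then 1/θ_c = μ − k_d = 0.4728 − 0.0459 = 0.4269 d⁻¹, giving θ_c = 2.342 d.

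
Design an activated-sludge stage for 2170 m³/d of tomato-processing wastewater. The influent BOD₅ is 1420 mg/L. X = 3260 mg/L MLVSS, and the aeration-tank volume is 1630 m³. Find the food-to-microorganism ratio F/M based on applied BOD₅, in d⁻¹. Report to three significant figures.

F/M ≈ 0.580 d⁻¹

F/M = applied load / biomass = Q·S₀/(V·X) = 2170 × 1420 / (1630 × 3260) = 0.5799 d⁻¹.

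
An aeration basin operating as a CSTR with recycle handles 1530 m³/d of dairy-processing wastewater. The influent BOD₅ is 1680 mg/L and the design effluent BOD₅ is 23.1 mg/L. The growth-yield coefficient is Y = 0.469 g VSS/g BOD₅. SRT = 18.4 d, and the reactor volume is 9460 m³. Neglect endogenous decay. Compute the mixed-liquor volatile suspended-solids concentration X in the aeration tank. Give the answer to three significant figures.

X ≈ 2310 mg/L

X = Y·Q·ΔS·θ_c / V = 0.469 × 1530 × (1680 − 23.1) × 18.4 / 9460 = 2313 mg/L.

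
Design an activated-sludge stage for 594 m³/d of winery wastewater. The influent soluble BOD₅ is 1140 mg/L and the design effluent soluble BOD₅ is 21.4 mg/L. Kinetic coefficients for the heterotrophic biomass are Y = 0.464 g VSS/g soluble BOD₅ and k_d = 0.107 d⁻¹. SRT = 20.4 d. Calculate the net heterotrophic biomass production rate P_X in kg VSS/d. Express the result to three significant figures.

Observed yield with endogenous decay: Y_obs = Y / (1 + k_d·θ_c) = 0.464 / (1 + 0.107 × 20.4) = 0.464 / 3.183 = 0.1458 g VSS/g soluble BOD₅.
Q·(S₀ − S) = 594 × (1140 − 21.4) × 10⁻³ = 664.4 kg/d removed.
Biomass produced: P_X = Y_obs·Q·ΔS = 0.1458 × 664.4 ≈ 96.87 kg VSS/d.

P_X ≈ 96.9 kg VSS/d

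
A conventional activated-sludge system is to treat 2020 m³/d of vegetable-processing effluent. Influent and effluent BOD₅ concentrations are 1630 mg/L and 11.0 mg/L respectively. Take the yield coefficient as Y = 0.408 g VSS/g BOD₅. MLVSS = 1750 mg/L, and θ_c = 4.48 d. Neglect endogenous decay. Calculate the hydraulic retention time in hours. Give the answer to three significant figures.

Biomass mass balance (decay neglected): V·X = Y·Q·(S₀ − S)·θ_c, so V = 0.408 × 2020 × (1630 − 11.0) × 4.48 / 1750 = 3416 m³.
Hydraulic retention time τ = V/Q = 3416 / 2020 = 1.691 d = 40.58 h.

τ ≈ 40.6 h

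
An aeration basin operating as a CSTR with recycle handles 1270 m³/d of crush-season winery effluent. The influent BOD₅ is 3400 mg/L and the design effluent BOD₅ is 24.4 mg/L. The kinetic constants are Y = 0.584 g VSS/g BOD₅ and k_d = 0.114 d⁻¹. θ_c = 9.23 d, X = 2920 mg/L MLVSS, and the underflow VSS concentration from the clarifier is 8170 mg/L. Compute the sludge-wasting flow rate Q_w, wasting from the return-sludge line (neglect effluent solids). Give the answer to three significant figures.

Q_w ≈ 149 m³/d

From the SRT design equation V = Y Q (S₀−S) θ_c / [X (1 + k_d θ_c)] = 0.584 × 1270 × (3400 − 24.4) × 9.23 / [2920 × (1 + 0.114 × 9.23)] = 2.31×10^7 / 5992 = 3856 m³.
Q_w = (V·X)/(θ_c X_r) = 3856 × 2920 / (9.23 × 8170) = 149.3 m³/d.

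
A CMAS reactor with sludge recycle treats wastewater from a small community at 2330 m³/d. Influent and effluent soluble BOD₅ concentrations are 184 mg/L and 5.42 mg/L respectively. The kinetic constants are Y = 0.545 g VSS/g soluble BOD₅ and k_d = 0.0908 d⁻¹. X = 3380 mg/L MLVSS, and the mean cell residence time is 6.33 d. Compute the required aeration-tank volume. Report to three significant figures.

V ≈ 270 m³

Steady-state biomass mass balance: V·X·(1 + k_d·θ_c) = Y·Q·(S₀ − S)·θ_c, so V = 0.545 × 2330 × (184 − 5.42) × 6.33 / [3380 × (1 + 0.0908 × 6.33)] = 1.44×10^6 / 5323 = 269.7 m³.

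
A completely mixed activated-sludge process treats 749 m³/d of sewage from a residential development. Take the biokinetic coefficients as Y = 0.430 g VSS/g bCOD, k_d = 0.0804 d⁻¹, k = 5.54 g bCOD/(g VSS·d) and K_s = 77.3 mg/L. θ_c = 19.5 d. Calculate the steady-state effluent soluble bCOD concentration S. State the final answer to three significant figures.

For a completely mixed reactor with recycle the Lawrence–McCarty relation gives S = K_s·(1 + k_d·θ_c) / [θ_c·(Y·k − k_d) − 1] = 77.3 × (1 + 0.0804 × 19.5) / [19.5 × (0.430 × 5.54 − 0.0804) − 1] = 198.5 / 43.89 = 4.523 mg/L.

S ≈ 4.52 mg/L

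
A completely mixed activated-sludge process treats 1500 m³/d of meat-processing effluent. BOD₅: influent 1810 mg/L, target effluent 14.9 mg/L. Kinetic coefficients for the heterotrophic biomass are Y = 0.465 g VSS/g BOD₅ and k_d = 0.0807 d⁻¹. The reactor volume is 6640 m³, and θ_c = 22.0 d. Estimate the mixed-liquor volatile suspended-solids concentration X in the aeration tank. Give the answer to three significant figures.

X ≈ 1490 mg/L

Solving the biomass balance for X: X = Y Q (S₀−S) θ_c / [V (1+k_d θ_c)] = 0.465 × 1500 × (1810 − 14.9) × 22.0 / [6640 × (1 + 0.0807 × 22.0)] = 1495 mg/L.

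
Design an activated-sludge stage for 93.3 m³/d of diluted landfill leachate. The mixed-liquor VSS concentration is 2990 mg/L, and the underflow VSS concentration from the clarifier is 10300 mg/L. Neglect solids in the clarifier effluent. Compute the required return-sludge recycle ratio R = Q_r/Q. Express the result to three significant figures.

R ≈ 0.409

Mass balance around the secondary clarifier (neglecting effluent solids): R = X / (X_r − X) = 2990 / (10300 − 2990) = 0.4090.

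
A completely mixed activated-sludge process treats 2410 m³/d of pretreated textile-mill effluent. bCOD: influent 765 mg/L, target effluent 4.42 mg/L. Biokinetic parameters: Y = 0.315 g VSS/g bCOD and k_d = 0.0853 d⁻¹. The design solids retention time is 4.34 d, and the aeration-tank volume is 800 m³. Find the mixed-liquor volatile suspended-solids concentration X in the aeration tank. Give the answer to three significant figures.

X ≈ 2290 mg/L

X = Y·Q·ΔS·θ_c / [V·(1 + k_d θ_c)] = 0.315 × 2410 × (765 − 4.42) × 4.34 / [800 × (1 + 0.0853 × 4.34)] = 2286 mg/L.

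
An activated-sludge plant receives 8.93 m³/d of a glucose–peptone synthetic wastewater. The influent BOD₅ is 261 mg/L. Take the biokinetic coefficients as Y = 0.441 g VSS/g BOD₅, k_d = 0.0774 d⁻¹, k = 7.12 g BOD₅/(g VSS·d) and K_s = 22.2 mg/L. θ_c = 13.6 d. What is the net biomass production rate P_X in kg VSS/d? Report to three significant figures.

P_X ≈ 0.499 kg VSS/d

From the Monod/SRT balance for a CMAS, S = K_s·(1+k_d θ_c)/[θ_c·(Y k − k_d) − 1] = 22.2 × (1 + 0.0774 × 13.6) / [13.6 × (0.441 × 7.12 − 0.0774) − 1] = 45.57 / 40.65 = 1.121 mg/L.
Y_obs = Y / (1 + k_d θ_c) = 0.441 / (1 + 0.0774 × 13.6) = 0.441 / 2.053 = 0.2148.
Mass of BOD₅ removed per day: Q(S₀ − S) = 8.93 × 259.9 g/m³ = 2.321 kg/d.
Biomass produced: P_X = Y_obs·Q·ΔS = 0.2148 × 2.321 ≈ 0.4986 kg VSS/d.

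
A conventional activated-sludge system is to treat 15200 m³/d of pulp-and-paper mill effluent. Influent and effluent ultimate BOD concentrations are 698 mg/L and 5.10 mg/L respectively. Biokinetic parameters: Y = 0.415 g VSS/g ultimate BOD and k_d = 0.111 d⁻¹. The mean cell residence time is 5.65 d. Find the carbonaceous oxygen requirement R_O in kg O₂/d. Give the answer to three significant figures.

Observed yield with endogenous decay: Y_obs = Y / (1 + k_d·θ_c) = 0.415 / (1 + 0.111 × 5.65) = 0.415 / 1.627 = 0.2550 g VSS/g ultimate BOD.
ΔS = 698 − 5.10 = 692.9 mg/L, so the substrate removal rate is 15200 × 692.9/1000 = 10532 kg ultimate BOD/d.
P_X = Y_obs·Q·(S₀ − S) = 0.2550 × 10532 = 2686 kg VSS/d.
Carbonaceous O₂ demand = substrate oxidised − cell-mass equivalent = 10532 − 1.42 × 2686 = 6718 kg O₂/d.

R_O ≈ 6720 kg O₂/d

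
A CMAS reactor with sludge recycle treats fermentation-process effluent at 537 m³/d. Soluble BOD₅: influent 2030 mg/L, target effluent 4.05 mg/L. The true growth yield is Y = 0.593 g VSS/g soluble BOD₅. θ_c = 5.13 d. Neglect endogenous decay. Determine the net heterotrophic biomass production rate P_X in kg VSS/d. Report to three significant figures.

No decay correction is needed, so Y_obs = Y = 0.593.
Q·(S₀ − S) = 537 × (2030 − 4.05) × 10⁻³ = 1088 kg/d removed.
Net biomass production P_X = Y_obs × Q·(S₀ − S) = 0.5930 × 1088 = 645.1 kg VSS/d.

P_X ≈ 645 kg VSS/d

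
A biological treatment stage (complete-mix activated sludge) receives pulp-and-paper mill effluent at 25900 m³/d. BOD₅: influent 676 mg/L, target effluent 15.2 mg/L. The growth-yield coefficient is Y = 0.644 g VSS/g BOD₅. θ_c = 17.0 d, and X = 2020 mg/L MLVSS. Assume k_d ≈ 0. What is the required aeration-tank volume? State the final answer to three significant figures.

With k_d = 0 the design equation reduces to V = Y Q (S₀−S) θ_c / X = 0.644 × 25900 × (676 − 15.2) × 17.0 / 2020 = 92758 m³.

V ≈ 92800 m³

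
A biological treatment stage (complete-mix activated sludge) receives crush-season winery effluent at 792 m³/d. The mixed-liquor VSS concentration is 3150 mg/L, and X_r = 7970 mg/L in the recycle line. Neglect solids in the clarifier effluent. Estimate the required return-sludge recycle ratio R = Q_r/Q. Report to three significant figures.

R ≈ 0.654

Mass balance around the secondary clarifier (neglecting effluent solids): R = X / (X_r − X) = 3150 / (7970 − 3150) = 0.6535.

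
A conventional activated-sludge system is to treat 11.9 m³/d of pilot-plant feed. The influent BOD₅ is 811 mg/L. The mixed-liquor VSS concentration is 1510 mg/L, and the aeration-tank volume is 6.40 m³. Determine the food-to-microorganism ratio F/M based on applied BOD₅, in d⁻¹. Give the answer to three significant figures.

F/M ≈ 0.999 d⁻¹

F/M = applied load / biomass = Q·S₀/(V·X) = 11.9 × 811 / (6.400 × 1510) = 0.9986 d⁻¹.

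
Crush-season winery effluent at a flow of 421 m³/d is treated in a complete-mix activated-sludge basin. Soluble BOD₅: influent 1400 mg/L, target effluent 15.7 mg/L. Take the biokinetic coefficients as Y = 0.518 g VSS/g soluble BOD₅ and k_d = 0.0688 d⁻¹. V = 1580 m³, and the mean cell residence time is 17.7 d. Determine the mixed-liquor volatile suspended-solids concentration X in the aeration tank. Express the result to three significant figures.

X ≈ 1520 mg/L

From V·X·(1 + k_d·θ_c) = Y·Q·(S₀ − S)·θ_c: X = 0.518 × 421 × (1400 − 15.7) × 17.7 / [1580 × (1 + 0.0688 × 17.7)] = 1525 mg/L.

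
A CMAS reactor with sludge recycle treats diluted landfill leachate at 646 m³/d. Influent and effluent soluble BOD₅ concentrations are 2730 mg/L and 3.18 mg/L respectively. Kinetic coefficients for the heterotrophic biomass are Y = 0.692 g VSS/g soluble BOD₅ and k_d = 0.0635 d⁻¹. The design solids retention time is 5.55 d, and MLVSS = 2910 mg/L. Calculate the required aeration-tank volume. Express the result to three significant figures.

V ≈ 1720 m³

From the SRT design equation V = Y Q (S₀−S) θ_c / [X (1 + k_d θ_c)] = 0.692 × 646 × (2730 − 3.18) × 5.55 / [2910 × (1 + 0.0635 × 5.55)] = 6.77×10^6 / 3936 = 1719 m³.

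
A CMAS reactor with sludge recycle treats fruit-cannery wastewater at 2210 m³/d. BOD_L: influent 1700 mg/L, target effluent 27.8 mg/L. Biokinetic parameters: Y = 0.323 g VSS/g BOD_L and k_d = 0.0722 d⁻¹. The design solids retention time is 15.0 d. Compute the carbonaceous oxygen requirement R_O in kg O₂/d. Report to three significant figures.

The observed yield is Y_obs = Y/(1 + k_d·θ_c) = 0.323 / (1 + 0.0722 × 15.0) = 0.323 / 2.083 = 0.1551 g VSS per g BOD_L removed.
Mass of BOD_L removed per day: Q(S₀ − S) = 2210 × 1672 g/m³ = 3696 kg/d.
Biomass synthesised: P_X = Y_obs × 3696 = 573.1 kg VSS/d.
Carbonaceous O₂ demand = substrate oxidised − cell-mass equivalent = 3696 − 1.42 × 573.1 = 2882 kg O₂/d.

R_O ≈ 2880 kg O₂/d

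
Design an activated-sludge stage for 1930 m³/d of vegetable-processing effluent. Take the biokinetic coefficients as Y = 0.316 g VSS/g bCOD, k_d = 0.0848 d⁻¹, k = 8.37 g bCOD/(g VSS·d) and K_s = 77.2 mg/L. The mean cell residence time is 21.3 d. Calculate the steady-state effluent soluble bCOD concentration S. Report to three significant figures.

S ≈ 4.05 mg/L

From the Monod/SRT balance for a CMAS, S = K_s·(1+k_d θ_c)/[θ_c·(Y k − k_d) − 1] = 77.2 × (1 + 0.0848 × 21.3) / [21.3 × (0.316 × 8.37 − 0.0848) − 1] = 216.6 / 53.53 = 4.047 mg/L.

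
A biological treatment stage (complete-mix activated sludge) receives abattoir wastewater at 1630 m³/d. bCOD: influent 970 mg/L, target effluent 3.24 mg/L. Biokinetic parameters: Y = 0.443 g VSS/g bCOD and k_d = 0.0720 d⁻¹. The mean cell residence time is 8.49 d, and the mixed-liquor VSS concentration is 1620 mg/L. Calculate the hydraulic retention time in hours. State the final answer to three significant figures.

Steady-state biomass mass balance: V·X·(1 + k_d·θ_c) = Y·Q·(S₀ − S)·θ_c, so V = 0.443 × 1630 × (970 − 3.24) × 8.49 / [1620 × (1 + 0.0720 × 8.49)] = 5.93×10^6 / 2610 = 2271 m³.
HRT = V/Q = 2271 m³ / 1630 m³·d⁻¹ = 1.393 d × 24 = 33.43 h.

τ ≈ 33.4 h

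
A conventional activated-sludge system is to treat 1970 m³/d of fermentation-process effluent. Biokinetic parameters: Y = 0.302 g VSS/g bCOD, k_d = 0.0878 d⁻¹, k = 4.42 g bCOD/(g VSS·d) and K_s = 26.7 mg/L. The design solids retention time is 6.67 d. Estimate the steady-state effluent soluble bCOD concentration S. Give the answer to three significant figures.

S ≈ 5.79 mg/L

Effluent substrate depends only on kinetics and SRT: S = K_s(1 + k_d θ_c) / [θ_c(Yk − k_d) − 1] = 26.7 × (1 + 0.0878 × 6.67) / [6.67 × (0.302 × 4.42 − 0.0878) − 1] = 42.34 / 7.318 = 5.785 mg/L.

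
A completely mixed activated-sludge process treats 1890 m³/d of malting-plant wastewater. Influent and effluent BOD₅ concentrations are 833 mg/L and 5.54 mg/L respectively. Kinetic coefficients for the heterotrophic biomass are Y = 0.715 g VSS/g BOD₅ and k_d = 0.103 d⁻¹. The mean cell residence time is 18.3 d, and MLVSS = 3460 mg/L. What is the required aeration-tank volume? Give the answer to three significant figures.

V ≈ 2050 m³

Rearranging the biomass balance for a CMAS with decay, V = Y·Q·ΔS·θ_c / [X·(1+k_d θ_c)] = 0.715 × 1890 × (833 − 5.54) × 18.3 / [3460 × (1 + 0.103 × 18.3)] = 2.05×10^7 / 9982 = 2050 m³.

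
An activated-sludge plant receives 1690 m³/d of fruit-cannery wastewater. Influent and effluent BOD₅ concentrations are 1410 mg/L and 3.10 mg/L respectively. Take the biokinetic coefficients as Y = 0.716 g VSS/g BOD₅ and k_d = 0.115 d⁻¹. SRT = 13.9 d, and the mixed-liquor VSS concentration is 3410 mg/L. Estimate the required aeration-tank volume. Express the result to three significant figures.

Rearranging the biomass balance for a CMAS with decay, V = Y·Q·ΔS·θ_c / [X·(1+k_d θ_c)] = 0.716 × 1690 × (1410 − 3.10) × 13.9 / [3410 × (1 + 0.115 × 13.9)] = 2.37×10^7 / 8861 = 2671 m³.

V ≈ 2670 m³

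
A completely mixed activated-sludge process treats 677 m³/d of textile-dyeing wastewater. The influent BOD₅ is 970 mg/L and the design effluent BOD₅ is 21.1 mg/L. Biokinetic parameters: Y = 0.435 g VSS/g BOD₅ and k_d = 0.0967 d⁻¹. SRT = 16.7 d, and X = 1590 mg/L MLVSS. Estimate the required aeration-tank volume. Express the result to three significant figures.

From the SRT design equation V = Y Q (S₀−S) θ_c / [X (1 + k_d θ_c)] = 0.435 × 677 × (970 − 21.1) × 16.7 / [1590 × (1 + 0.0967 × 16.7)] = 4.67×10^6 / 4158 = 1122 m³.

V ≈ 1120 m³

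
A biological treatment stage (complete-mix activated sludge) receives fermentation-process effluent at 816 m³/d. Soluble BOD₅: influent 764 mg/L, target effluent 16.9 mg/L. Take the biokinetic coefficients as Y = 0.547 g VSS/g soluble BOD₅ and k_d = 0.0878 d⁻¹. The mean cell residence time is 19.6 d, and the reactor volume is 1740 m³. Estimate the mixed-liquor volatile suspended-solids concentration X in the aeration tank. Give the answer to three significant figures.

X ≈ 1380 mg/L

Solving the biomass balance for X: X = Y Q (S₀−S) θ_c / [V (1+k_d θ_c)] = 0.547 × 816 × (764 − 16.9) × 19.6 / [1740 × (1 + 0.0878 × 19.6)] = 1381 mg/L.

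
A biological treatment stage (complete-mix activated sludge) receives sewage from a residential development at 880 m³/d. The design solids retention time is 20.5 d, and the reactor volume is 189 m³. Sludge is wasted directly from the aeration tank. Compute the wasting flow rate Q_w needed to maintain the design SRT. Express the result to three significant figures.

Wasting from the aeration tank: Q_w = V / θ_c = 189.0 / 20.5 = 9.220 m³/d.

Q_w ≈ 9.22 m³/d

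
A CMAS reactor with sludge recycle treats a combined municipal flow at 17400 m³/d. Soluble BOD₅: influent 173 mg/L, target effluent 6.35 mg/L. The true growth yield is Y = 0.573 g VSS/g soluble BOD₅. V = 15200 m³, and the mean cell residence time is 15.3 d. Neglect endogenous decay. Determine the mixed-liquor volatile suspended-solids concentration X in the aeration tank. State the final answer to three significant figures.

Without decay, X = Y Q (S₀−S) θ_c / V = 0.573 × 17400 × (173 − 6.35) × 15.3 / 15200 = 1672 mg/L.

X ≈ 1670 mg/L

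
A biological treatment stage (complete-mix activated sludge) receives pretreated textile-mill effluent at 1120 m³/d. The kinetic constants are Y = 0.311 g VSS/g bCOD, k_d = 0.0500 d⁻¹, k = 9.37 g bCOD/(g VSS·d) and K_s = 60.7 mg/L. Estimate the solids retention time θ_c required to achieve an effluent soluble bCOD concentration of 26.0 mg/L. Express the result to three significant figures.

From 1/θ_c = Y·k·S/(K_s + S) − k_d: Y·k·S/(K_s+S) = 0.311 × 9.37 × 26.0 / (60.7 + 26.0) = 0.8739 d⁻¹.
θ_c = 1/(μ − k_d) = 1/(0.8739 − 0.0500) = 1/0.8239 = 1.214 d.

θ_c ≈ 1.21 d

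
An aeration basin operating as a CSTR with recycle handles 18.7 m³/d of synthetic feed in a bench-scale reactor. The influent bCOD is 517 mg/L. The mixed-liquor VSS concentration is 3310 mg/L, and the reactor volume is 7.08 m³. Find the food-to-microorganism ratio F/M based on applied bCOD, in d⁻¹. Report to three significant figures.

F/M = applied load / biomass = Q·S₀/(V·X) = 18.7 × 517 / (7.080 × 3310) = 0.4125 d⁻¹.

F/M ≈ 0.413 d⁻¹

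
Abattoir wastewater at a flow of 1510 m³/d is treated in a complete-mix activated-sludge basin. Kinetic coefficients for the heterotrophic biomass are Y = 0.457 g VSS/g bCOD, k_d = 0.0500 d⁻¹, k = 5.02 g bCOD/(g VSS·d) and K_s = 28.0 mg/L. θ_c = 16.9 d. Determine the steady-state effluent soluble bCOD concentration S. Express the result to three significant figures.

S ≈ 1.40 mg/L

From the Monod/SRT balance for a CMAS, S = K_s·(1+k_d θ_c)/[θ_c·(Y k − k_d) − 1] = 28.0 × (1 + 0.0500 × 16.9) / [16.9 × (0.457 × 5.02 − 0.0500) − 1] = 51.66 / 36.93 = 1.399 mg/L.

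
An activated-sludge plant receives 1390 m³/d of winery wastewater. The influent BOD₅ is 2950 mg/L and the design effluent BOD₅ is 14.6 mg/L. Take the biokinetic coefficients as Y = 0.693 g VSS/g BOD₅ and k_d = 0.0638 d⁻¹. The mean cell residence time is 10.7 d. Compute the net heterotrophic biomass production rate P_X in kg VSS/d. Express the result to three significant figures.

Y_obs = Y / (1 + k_d θ_c) = 0.693 / (1 + 0.0638 × 10.7) = 0.693 / 1.683 = 0.4118.
Mass of BOD₅ removed per day: Q(S₀ − S) = 1390 × 2935 g/m³ = 4080 kg/d.
So the net sludge growth is P_X = 0.4118 × 4080 = 1680 kg VSS/d.

P_X ≈ 1680 kg VSS/d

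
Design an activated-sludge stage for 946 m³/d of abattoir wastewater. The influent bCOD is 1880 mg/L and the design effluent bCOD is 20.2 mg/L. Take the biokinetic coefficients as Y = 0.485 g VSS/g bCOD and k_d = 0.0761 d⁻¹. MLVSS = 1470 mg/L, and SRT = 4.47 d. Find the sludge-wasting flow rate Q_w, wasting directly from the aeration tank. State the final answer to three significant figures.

Steady-state biomass mass balance: V·X·(1 + k_d·θ_c) = Y·Q·(S₀ − S)·θ_c, so V = 0.485 × 946 × (1880 − 20.2) × 4.47 / [1470 × (1 + 0.0761 × 4.47)] = 3.81×10^6 / 1970 = 1936 m³.
For wasting at MLVSS concentration, Q_w = V/θ_c = 1936/4.47 = 433.1 m³/d.

Q_w ≈ 433 m³/d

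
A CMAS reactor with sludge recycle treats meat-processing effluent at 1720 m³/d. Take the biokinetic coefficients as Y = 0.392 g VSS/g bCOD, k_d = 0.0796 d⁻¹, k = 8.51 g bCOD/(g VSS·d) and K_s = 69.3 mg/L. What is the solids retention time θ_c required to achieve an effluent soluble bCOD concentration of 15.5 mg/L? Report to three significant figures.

θ_c ≈ 1.89 d

At the target effluent, Y k S/(K_s+S) = 0.392×8.51×15.5/84.80 = 0.6097 d⁻¹.
Then 1/θ_c = μ − k_d = 0.6097 − 0.0796 = 0.5301 d⁻¹, giving θ_c = 1.886 d.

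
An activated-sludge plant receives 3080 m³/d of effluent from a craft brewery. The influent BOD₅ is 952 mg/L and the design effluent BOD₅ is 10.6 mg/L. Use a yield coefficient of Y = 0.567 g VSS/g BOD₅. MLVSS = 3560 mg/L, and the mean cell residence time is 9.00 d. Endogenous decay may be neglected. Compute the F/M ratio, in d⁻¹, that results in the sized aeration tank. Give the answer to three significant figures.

V·X = Y·Q·ΔS·θ_c gives V = 0.567 × 3080 × (952 − 10.6) × 9.00 / 3560 = 4156 m³.
F/M = Q·S₀ / (V·X) = 3080 × 952 / (4156 × 3560) = 0.1982 g BOD₅·(g VSS·d)⁻¹.

F/M ≈ 0.198 d⁻¹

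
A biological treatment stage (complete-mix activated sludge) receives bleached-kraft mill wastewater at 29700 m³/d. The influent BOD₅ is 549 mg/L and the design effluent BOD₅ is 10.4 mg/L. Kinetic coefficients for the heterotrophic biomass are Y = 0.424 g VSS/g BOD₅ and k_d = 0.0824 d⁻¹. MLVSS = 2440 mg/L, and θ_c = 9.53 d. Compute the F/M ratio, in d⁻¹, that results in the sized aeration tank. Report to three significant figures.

Rearranging the biomass balance for a CMAS with decay, V = Y·Q·ΔS·θ_c / [X·(1+k_d θ_c)] = 0.424 × 29700 × (549 − 10.4) × 9.53 / [2440 × (1 + 0.0824 × 9.53)] = 6.46×10^7 / 4356 = 14838 m³.
F/M = applied load / biomass = Q·S₀/(V·X) = 29700 × 549 / (14838 × 2440) = 0.4504 d⁻¹.

F/M ≈ 0.450 d⁻¹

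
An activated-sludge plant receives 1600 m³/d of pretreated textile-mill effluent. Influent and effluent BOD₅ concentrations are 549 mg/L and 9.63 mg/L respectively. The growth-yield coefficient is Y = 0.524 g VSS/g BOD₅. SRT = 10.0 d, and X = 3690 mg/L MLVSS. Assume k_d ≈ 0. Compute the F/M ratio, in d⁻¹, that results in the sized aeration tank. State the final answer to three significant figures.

F/M ≈ 0.194 d⁻¹

Biomass mass balance (decay neglected): V·X = Y·Q·(S₀ − S)·θ_c, so V = 0.524 × 1600 × (549 − 9.63) × 10.0 / 3690 = 1225 m³.
F/M = applied load / biomass = Q·S₀/(V·X) = 1600 × 549 / (1225 × 3690) = 0.1942 d⁻¹.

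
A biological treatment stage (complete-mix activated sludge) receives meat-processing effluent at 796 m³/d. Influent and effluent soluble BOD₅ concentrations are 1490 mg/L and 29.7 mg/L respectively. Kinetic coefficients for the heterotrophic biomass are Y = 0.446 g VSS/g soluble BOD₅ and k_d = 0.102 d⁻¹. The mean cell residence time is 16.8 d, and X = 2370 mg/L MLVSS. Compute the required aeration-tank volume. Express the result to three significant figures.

Rearranging the biomass balance for a CMAS with decay, V = Y·Q·ΔS·θ_c / [X·(1+k_d θ_c)] = 0.446 × 796 × (1490 − 29.7) × 16.8 / [2370 × (1 + 0.102 × 16.8)] = 8.71×10^6 / 6431 = 1354 m³.

V ≈ 1350 m³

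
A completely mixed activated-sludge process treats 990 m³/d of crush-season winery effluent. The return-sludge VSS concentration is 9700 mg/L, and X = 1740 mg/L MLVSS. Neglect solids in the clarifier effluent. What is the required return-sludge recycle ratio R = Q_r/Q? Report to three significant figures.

R ≈ 0.219

Mass balance around the secondary clarifier (neglecting effluent solids): R = X / (X_r − X) = 1740 / (9700 − 1740) = 0.2186.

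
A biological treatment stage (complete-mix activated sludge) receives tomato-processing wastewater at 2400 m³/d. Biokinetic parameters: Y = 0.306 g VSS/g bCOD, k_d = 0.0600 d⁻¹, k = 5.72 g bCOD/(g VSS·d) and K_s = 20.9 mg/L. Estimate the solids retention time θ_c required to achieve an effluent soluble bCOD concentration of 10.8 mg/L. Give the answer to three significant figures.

θ_c ≈ 1.86 d

Specific growth rate at S = 10.8 mg/L: μ = YkS/(K_s+S) = 0.306·5.72·10.8/(20.9+10.8) = 0.5963 d⁻¹.
Then 1/θ_c = μ − k_d = 0.5963 − 0.0600 = 0.5363 d⁻¹, giving θ_c = 1.865 d.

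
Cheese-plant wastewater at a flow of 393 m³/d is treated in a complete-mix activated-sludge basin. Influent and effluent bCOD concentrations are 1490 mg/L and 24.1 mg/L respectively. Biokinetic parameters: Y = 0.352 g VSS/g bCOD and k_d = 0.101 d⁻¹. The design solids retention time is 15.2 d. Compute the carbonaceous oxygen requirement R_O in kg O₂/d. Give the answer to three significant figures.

R_O ≈ 463 kg O₂/d

Y_obs = Y / (1 + k_d θ_c) = 0.352 / (1 + 0.101 × 15.2) = 0.352 / 2.535 = 0.1388.
ΔS = 1490 − 24.1 = 1466 mg/L, so the substrate removal rate is 393 × 1466/1000 = 576.1 kg bCOD/d.
P_X = Y_obs·Q·(S₀ − S) = 0.1388 × 576.1 = 79.99 kg VSS/d.
R_O = Q·ΔS − 1.42 P_X = 576.1 − 113.6 = 462.5 kg O₂/d.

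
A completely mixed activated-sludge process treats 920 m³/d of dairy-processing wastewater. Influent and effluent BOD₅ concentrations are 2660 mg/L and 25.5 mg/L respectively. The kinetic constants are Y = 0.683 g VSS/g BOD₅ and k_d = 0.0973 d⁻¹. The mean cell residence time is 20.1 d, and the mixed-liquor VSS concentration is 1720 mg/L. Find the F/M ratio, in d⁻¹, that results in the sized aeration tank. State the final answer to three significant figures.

Steady-state biomass mass balance: V·X·(1 + k_d·θ_c) = Y·Q·(S₀ − S)·θ_c, so V = 0.683 × 920 × (2660 − 25.5) × 20.1 / [1720 × (1 + 0.0973 × 20.1)] = 3.33×10^7 / 5084 = 6545 m³.
F/M = Q·S₀ / (V·X) = 920 × 2660 / (6545 × 1720) = 0.2174 g BOD₅·(g VSS·d)⁻¹.

F/M ≈ 0.217 d⁻¹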